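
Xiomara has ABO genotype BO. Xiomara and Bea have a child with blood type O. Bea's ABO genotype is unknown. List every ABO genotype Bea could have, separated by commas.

For each candidate genotype of Bea, check whether crossing it with BO can produce every observed child phenotype.
  AA → possible child types {A, AB} ✗
  AB → possible child types {A, B, AB} ✗
  AO → possible child types {O, A, B, AB} ✓
  BB → possible child types {B} ✗
  BO → possible child types {O, B} ✓
  OO → possible child types {O, B} ✓

AO, BO, OO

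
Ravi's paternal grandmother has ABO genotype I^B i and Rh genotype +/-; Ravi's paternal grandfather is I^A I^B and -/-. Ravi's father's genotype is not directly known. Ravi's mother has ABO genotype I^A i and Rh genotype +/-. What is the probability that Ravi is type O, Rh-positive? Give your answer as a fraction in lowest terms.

5/64

Ravi's father's ABO genotype from I^B i × I^A I^B: 1/4 I^A I^B, 1/4 I^A i, 1/4 I^B I^B, 1/4 I^B i.
Crossing each possibility with the mother I^A i and summing P(type O): 1/4·0 + 1/4·1/4 + 1/4·0 + 1/4·1/4 = 1/8.
Similarly for Rh via the father's Rh distribution: P(Rh+) = 5/8.
Independent loci: 1/8 × 5/8 = 5/64.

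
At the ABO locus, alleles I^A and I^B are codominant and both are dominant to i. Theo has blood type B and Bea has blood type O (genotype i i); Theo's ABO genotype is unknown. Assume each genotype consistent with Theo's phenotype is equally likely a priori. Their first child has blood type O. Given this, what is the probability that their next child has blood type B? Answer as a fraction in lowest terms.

1/2

Possible genotypes: Theo ∈ {I^B I^B, I^B i}; Bea ∈ {i i}.
Weight each parental genotype pair by prior × P(type-O child):
  I^B i × i i: posterior weight 1; P(next child type B) = 1/2.
Weighted sum = 1/2.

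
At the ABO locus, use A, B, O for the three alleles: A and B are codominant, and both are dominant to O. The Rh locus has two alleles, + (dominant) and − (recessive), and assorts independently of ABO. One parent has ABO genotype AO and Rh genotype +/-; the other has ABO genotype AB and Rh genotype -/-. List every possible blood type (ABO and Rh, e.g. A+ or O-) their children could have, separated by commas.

A+, A-, B+, B-, AB+, AB-

Gametes from AO × AB give offspring ABO genotypes AA, AB, AO, BO, i.e. phenotypes A, B, AB.
Rh cross +/- × -/- → phenotypes Rh+, Rh-.
Combining independently: A+, A-, B+, B-, AB+, AB-.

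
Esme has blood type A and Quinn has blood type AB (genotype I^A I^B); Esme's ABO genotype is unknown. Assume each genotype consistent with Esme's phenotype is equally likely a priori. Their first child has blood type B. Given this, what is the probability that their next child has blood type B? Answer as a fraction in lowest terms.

Possible genotypes: Esme ∈ {I^A I^A, I^A i}; Quinn ∈ {I^A I^B}.
Weight each parental genotype pair by prior × P(type-B child):
  I^A i × I^A I^B: posterior weight 1; P(next child type B) = 1/4.
Weighted sum = 1/4.

1/4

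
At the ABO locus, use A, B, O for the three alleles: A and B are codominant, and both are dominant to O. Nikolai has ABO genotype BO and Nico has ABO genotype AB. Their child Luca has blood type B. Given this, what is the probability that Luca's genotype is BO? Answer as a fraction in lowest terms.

Cross BO × AB → 1/4 AB, 1/4 AO, 1/4 BB, 1/4 BO.
Type-B genotypes among offspring: BB (1/4), BO (1/4); total 1/2.
P(BO | type B) = (1/4) / (1/2) = 1/2.

1/2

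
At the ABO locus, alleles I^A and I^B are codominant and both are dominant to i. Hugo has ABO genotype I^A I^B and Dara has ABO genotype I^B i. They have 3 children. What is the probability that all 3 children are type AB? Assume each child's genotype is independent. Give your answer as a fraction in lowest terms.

1/64

ABO cross I^A I^B × I^B i → 1/4 A, 1/2 B, 1/4 AB.
So P(type AB) = 1/4 per child.
All 3 independent: (1/4)^3 = 1/64.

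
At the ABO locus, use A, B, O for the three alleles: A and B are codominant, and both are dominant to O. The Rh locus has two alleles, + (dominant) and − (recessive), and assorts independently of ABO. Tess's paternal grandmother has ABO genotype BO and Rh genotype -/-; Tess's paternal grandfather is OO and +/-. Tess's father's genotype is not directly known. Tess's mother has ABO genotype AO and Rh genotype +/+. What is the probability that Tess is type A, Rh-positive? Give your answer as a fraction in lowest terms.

Tess's father's ABO genotype from BO × OO: 1/2 BO, 1/2 OO.
Crossing each possibility with the mother AO and summing P(type A): 1/2·1/4 + 1/2·1/2 = 3/8.
Similarly for Rh via the father's Rh distribution: P(Rh+) = 1.
Independent loci: 3/8 × 1 = 3/8.

3/8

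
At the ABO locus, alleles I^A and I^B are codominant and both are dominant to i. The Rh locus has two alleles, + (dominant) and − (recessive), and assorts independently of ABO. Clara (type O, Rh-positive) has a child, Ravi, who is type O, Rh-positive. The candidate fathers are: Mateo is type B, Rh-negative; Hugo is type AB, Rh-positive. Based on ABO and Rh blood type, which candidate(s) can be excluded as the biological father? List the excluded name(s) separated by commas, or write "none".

A candidate is excluded only if no genotype consistent with his phenotype could produce a type O, Rh-positive child with a type O, Rh-positive mother.
Hugo (type AB, Rh+): no genotype consistent with that phenotype can produce a type-O Rh+ child with a type-O mother.

Hugo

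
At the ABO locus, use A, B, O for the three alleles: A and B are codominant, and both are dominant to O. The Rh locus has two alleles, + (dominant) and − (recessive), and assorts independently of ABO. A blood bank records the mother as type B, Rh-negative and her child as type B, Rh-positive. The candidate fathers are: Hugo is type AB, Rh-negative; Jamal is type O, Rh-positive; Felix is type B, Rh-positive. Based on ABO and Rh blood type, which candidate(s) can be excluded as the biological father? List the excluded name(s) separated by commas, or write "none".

A candidate is excluded only if no genotype consistent with his phenotype could produce a type B, Rh-positive child with a type B, Rh-negative mother.
Hugo (type AB, Rh-): no genotype consistent with that phenotype can produce a type-B Rh+ child with a type-B mother.

Hugo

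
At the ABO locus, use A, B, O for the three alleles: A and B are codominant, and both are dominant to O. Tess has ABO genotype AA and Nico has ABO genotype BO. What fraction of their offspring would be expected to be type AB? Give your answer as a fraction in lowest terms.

ABO cross AA × BO → offspring phenotypes: 1/2 A, 1/2 AB.
So P(type AB) = 1/2.

1/2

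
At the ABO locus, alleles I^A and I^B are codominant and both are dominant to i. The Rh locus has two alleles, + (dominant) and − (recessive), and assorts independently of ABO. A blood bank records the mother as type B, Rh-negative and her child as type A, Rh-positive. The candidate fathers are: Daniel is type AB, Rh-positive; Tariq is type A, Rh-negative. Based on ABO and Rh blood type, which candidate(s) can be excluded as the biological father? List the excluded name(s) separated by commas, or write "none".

Tariq

A candidate is excluded only if no genotype consistent with his phenotype could produce a type A, Rh-positive child with a type B, Rh-negative mother.
Tariq (type A, Rh-): no genotype consistent with that phenotype can produce a type-A Rh+ child with a type-B mother.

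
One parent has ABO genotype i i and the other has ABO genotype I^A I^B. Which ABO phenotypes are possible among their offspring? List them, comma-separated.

Gametes from i i × I^A I^B give offspring ABO genotypes I^A i, I^B i, i.e. phenotypes A, B.

A, B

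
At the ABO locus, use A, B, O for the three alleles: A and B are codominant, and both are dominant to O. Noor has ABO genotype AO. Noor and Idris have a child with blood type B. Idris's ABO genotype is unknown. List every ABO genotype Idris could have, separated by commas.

For each candidate genotype of Idris, check whether crossing it with AO can produce every observed child phenotype.
  AA → possible child types {A} ✗
  AB → possible child types {A, B, AB} ✓
  AO → possible child types {O, A} ✗
  BB → possible child types {B, AB} ✓
  BO → possible child types {O, A, B, AB} ✓
  OO → possible child types {O, A} ✗

AB, BB, BO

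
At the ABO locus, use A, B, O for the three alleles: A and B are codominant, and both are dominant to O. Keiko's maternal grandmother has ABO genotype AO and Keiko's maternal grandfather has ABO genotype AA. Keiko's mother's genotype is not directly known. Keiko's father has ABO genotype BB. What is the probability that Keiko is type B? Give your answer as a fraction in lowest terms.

Keiko's mother's ABO genotype from AO × AA: 1/2 AA, 1/2 AO.
Crossing each possibility with the father BB and summing P(type B): 1/2·0 + 1/2·1/2 = 1/4.

1/4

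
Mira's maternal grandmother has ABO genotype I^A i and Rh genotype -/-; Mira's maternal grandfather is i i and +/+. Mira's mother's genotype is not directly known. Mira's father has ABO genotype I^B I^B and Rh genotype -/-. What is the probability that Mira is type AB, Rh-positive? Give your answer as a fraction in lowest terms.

Mira's mother's ABO genotype from I^A i × i i: 1/2 I^A i, 1/2 i i.
Crossing each possibility with the father I^B I^B and summing P(type AB): 1/2·1/2 + 1/2·0 = 1/4.
Similarly for Rh via the mother's Rh distribution: P(Rh+) = 1/2.
Independent loci: 1/4 × 1/2 = 1/8.

1/8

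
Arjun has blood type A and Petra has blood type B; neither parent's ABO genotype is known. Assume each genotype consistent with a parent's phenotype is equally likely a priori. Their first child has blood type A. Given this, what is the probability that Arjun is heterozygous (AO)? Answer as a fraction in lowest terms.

Possible genotypes: Arjun ∈ {AA, AO}; Petra ∈ {BB, BO}.
Weight each parental genotype pair by prior × P(type-A child):
  AA × BO: posterior weight 2/3.
  AO × BO: posterior weight 1/3.
Sum the posterior weight over pairs where Arjun is AO: 1/3.

1/3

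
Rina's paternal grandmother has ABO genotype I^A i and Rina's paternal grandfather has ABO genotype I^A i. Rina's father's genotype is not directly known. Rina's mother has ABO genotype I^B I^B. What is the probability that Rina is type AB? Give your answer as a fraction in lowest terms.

1/2

Rina's father's ABO genotype from I^A i × I^A i: 1/4 I^A I^A, 1/2 I^A i, 1/4 i i.
Crossing each possibility with the mother I^B I^B and summing P(type AB): 1/4·1 + 1/2·1/2 + 1/4·0 = 1/2.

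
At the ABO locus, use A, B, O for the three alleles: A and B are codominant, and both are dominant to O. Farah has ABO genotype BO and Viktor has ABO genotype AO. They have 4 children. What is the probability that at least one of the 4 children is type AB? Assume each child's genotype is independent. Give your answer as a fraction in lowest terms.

ABO cross BO × AO → 1/4 O, 1/4 A, 1/4 B, 1/4 AB.
So P(type AB) = 1/4 per child.
P(none) = (3/4)^4 = 81/256; P(at least one) = 1 − 81/256 = 175/256.

175/256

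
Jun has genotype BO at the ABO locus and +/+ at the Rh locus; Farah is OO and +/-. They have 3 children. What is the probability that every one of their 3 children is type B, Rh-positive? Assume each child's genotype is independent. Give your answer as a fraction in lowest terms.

ABO cross BO × OO → 1/2 O, 1/2 B.
Rh cross +/+ × +/- → 1 Rh+; so P(type B, Rh-positive) = 1/2 × 1 = 1/2 per child.
All 3 independent: (1/2)^3 = 1/8.

1/8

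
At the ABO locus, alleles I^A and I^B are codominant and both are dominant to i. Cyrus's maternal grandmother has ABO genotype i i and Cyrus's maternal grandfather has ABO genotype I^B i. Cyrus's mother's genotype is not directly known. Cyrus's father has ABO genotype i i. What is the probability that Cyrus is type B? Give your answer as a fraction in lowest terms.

1/4

Cyrus's mother's ABO genotype from i i × I^B i: 1/2 I^B i, 1/2 i i.
Crossing each possibility with the father i i and summing P(type B): 1/2·1/2 + 1/2·0 = 1/4.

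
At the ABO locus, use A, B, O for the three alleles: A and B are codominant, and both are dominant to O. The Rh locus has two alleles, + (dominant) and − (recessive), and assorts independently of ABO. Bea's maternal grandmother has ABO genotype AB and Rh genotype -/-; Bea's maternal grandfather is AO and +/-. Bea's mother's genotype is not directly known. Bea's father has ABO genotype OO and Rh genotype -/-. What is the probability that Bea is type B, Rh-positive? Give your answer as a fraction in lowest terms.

Bea's mother's ABO genotype from AB × AO: 1/4 AA, 1/4 AB, 1/4 AO, 1/4 BO.
Crossing each possibility with the father OO and summing P(type B): 1/4·0 + 1/4·1/2 + 1/4·0 + 1/4·1/2 = 1/4.
Similarly for Rh via the mother's Rh distribution: P(Rh+) = 1/4.
Independent loci: 1/4 × 1/4 = 1/16.

1/16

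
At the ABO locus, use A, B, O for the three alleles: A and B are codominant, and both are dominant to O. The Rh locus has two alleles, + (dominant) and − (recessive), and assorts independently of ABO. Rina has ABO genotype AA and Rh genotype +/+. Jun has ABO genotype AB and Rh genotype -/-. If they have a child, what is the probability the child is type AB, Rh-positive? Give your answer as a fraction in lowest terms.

1/2

ABO cross AA × AB → offspring phenotypes: 1/2 A, 1/2 AB.
Rh cross +/+ × -/- → 1 Rh+.
Independent loci: P(type AB, Rh-positive) = 1/2 × 1 = 1/2.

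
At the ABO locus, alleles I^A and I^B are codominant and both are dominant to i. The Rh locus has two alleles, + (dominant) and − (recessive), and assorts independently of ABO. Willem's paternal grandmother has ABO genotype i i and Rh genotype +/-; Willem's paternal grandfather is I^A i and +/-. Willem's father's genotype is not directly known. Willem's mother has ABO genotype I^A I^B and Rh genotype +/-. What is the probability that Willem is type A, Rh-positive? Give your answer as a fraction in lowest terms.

3/8

Willem's father's ABO genotype from i i × I^A i: 1/2 I^A i, 1/2 i i.
Crossing each possibility with the mother I^A I^B and summing P(type A): 1/2·1/2 + 1/2·1/2 = 1/2.
Similarly for Rh via the father's Rh distribution: P(Rh+) = 3/4.
Independent loci: 1/2 × 3/4 = 3/8.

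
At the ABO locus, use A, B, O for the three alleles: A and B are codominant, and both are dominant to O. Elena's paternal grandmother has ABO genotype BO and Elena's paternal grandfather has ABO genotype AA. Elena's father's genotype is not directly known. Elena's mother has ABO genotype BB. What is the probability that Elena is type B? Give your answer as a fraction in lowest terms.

Elena's father's ABO genotype from BO × AA: 1/2 AB, 1/2 AO.
Crossing each possibility with the mother BB and summing P(type B): 1/2·1/2 + 1/2·1/2 = 1/2.

1/2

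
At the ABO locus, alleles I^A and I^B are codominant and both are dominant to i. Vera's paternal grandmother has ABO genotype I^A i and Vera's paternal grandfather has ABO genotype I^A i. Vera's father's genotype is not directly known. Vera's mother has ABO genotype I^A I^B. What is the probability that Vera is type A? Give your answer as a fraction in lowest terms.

1/2

Vera's father's ABO genotype from I^A i × I^A i: 1/4 I^A I^A, 1/2 I^A i, 1/4 i i.
Crossing each possibility with the mother I^A I^B and summing P(type A): 1/4·1/2 + 1/2·1/2 + 1/4·1/2 = 1/2.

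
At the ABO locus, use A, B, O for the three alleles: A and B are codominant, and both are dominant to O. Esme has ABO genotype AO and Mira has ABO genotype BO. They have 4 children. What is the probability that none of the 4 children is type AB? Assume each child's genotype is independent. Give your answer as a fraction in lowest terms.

ABO cross AO × BO → 1/4 O, 1/4 A, 1/4 B, 1/4 AB.
So P(type AB) = 1/4 per child.
P(not type AB) = 3/4 for one child; (3/4)^4 = 81/256.

81/256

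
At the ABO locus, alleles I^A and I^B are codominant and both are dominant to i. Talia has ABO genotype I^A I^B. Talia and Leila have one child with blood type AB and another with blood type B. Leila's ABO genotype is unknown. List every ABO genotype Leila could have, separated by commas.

I^A I^B, I^A i, I^B I^B, I^B i

For each candidate genotype of Leila, check whether crossing it with I^A I^B can produce every observed child phenotype.
  I^A I^A → possible child types {A, AB} ✗
  I^A I^B → possible child types {A, B, AB} ✓
  I^A i → possible child types {A, B, AB} ✓
  I^B I^B → possible child types {B, AB} ✓
  I^B i → possible child types {A, B, AB} ✓
  i i → possible child types {A, B} ✗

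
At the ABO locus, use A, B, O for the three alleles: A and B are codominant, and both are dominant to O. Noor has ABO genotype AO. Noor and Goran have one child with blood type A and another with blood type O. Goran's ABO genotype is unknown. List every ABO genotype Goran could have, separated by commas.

For each candidate genotype of Goran, check whether crossing it with AO can produce every observed child phenotype.
  AA → possible child types {A} ✗
  AB → possible child types {A, B, AB} ✗
  AO → possible child types {O, A} ✓
  BB → possible child types {B, AB} ✗
  BO → possible child types {O, A, B, AB} ✓
  OO → possible child types {O, A} ✓

AO, BO, OO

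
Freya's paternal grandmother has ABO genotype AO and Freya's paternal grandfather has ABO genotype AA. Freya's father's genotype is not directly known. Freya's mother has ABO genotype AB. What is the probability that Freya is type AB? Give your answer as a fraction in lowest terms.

Freya's father's ABO genotype from AO × AA: 1/2 AA, 1/2 AO.
Crossing each possibility with the mother AB and summing P(type AB): 1/2·1/2 + 1/2·1/4 = 3/8.

3/8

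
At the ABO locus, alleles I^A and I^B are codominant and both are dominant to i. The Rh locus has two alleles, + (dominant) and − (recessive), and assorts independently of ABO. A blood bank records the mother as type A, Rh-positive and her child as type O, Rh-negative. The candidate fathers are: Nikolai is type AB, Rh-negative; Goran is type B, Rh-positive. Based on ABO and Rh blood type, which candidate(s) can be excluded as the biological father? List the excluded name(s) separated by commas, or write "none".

A candidate is excluded only if no genotype consistent with his phenotype could produce a type O, Rh-negative child with a type A, Rh-positive mother.
Nikolai (type AB, Rh-): no genotype consistent with that phenotype can produce a type-O Rh- child with a type-A mother.

Nikolai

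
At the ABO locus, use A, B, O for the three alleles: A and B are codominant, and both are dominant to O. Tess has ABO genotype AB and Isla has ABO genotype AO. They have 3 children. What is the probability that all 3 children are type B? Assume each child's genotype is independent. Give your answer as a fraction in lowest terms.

1/64

ABO cross AB × AO → 1/2 A, 1/4 B, 1/4 AB.
So P(type B) = 1/4 per child.
All 3 independent: (1/4)^3 = 1/64.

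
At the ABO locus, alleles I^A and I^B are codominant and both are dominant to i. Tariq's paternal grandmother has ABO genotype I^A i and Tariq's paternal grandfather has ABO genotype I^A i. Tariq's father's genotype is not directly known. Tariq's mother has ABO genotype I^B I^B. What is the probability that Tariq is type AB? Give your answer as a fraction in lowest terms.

1/2

Tariq's father's ABO genotype from I^A i × I^A i: 1/4 I^A I^A, 1/2 I^A i, 1/4 i i.
Crossing each possibility with the mother I^B I^B and summing P(type AB): 1/4·1 + 1/2·1/2 + 1/4·0 = 1/2.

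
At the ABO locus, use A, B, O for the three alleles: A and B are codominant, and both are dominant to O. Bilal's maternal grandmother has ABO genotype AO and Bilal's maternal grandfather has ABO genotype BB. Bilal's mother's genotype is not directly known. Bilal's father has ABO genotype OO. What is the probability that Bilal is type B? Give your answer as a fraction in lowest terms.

Bilal's mother's ABO genotype from AO × BB: 1/2 AB, 1/2 BO.
Crossing each possibility with the father OO and summing P(type B): 1/2·1/2 + 1/2·1/2 = 1/2.

1/2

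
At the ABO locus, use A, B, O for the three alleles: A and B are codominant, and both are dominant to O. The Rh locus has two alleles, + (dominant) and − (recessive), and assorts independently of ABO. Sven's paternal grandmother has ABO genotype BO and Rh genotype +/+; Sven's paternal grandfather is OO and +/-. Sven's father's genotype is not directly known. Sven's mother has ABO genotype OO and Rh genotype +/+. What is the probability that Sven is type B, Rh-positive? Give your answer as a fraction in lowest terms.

Sven's father's ABO genotype from BO × OO: 1/2 BO, 1/2 OO.
Crossing each possibility with the mother OO and summing P(type B): 1/2·1/2 + 1/2·0 = 1/4.
Similarly for Rh via the father's Rh distribution: P(Rh+) = 1.
Independent loci: 1/4 × 1 = 1/4.

1/4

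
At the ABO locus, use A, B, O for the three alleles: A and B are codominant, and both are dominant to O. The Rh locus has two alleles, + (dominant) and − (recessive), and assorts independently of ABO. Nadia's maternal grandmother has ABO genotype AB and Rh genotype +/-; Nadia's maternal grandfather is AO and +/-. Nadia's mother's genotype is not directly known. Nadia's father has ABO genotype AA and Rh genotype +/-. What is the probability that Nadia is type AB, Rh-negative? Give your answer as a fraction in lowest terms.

1/16

Nadia's mother's ABO genotype from AB × AO: 1/4 AA, 1/4 AB, 1/4 AO, 1/4 BO.
Crossing each possibility with the father AA and summing P(type AB): 1/4·0 + 1/4·1/2 + 1/4·0 + 1/4·1/2 = 1/4.
Similarly for Rh via the mother's Rh distribution: P(Rh-) = 1/4.
Independent loci: 1/4 × 1/4 = 1/16.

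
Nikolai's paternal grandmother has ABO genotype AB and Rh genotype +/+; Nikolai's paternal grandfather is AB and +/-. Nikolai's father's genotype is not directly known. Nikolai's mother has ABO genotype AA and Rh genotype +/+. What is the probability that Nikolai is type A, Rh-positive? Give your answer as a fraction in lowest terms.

1/2

Nikolai's father's ABO genotype from AB × AB: 1/4 AA, 1/2 AB, 1/4 BB.
Crossing each possibility with the mother AA and summing P(type A): 1/4·1 + 1/2·1/2 + 1/4·0 = 1/2.
Similarly for Rh via the father's Rh distribution: P(Rh+) = 1.
Independent loci: 1/2 × 1 = 1/2.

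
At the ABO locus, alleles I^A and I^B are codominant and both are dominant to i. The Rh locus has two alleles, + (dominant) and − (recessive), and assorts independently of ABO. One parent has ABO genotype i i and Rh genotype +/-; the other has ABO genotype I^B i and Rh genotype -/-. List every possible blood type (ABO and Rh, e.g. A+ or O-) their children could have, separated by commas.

Gametes from i i × I^B i give offspring ABO genotypes I^B i, i i, i.e. phenotypes O, B.
Rh cross +/- × -/- → phenotypes Rh+, Rh-.
Combining independently: O+, O-, B+, B-.

O+, O-, B+, B-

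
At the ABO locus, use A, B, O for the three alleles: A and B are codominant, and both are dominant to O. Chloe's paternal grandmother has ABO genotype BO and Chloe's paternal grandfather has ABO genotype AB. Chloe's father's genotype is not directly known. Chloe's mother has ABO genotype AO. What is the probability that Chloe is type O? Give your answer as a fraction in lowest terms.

Chloe's father's ABO genotype from BO × AB: 1/4 AB, 1/4 AO, 1/4 BB, 1/4 BO.
Crossing each possibility with the mother AO and summing P(type O): 1/4·0 + 1/4·1/4 + 1/4·0 + 1/4·1/4 = 1/8.

1/8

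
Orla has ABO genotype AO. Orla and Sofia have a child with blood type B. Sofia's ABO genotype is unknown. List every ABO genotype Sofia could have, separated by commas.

AB, BB, BO

For each candidate genotype of Sofia, check whether crossing it with AO can produce every observed child phenotype.
  AA → possible child types {A} ✗
  AB → possible child types {A, B, AB} ✓
  AO → possible child types {O, A} ✗
  BB → possible child types {B, AB} ✓
  BO → possible child types {O, A, B, AB} ✓
  OO → possible child types {O, A} ✗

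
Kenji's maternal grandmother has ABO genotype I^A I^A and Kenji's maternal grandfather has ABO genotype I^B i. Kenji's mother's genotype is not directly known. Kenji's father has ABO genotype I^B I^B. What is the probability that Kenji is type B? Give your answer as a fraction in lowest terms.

1/2

Kenji's mother's ABO genotype from I^A I^A × I^B i: 1/2 I^A I^B, 1/2 I^A i.
Crossing each possibility with the father I^B I^B and summing P(type B): 1/2·1/2 + 1/2·1/2 = 1/2.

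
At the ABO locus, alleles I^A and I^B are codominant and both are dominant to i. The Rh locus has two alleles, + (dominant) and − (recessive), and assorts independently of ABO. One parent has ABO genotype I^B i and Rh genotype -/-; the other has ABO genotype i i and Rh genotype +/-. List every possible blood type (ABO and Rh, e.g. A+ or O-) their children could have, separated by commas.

O+, O-, B+, B-

Gametes from I^B i × i i give offspring ABO genotypes I^B i, i i, i.e. phenotypes O, B.
Rh cross -/- × +/- → phenotypes Rh+, Rh-.
Combining independently: O+, O-, B+, B-.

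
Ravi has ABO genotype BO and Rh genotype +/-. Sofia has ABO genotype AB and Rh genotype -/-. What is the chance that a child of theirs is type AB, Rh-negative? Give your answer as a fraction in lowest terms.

ABO cross BO × AB → offspring phenotypes: 1/4 A, 1/2 B, 1/4 AB.
Rh cross +/- × -/- → 1/2 Rh+, 1/2 Rh-.
Independent loci: P(type AB, Rh-negative) = 1/4 × 1/2 = 1/8.

1/8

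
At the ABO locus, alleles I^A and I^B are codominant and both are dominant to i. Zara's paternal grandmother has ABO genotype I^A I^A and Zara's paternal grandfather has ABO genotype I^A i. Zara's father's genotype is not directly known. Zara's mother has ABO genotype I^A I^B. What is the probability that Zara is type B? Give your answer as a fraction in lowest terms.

1/8

Zara's father's ABO genotype from I^A I^A × I^A i: 1/2 I^A I^A, 1/2 I^A i.
Crossing each possibility with the mother I^A I^B and summing P(type B): 1/2·0 + 1/2·1/4 = 1/8.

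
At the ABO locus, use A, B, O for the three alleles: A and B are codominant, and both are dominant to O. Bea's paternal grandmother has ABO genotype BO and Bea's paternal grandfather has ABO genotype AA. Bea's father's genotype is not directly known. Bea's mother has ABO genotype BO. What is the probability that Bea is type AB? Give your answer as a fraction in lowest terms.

1/4

Bea's father's ABO genotype from BO × AA: 1/2 AB, 1/2 AO.
Crossing each possibility with the mother BO and summing P(type AB): 1/2·1/4 + 1/2·1/4 = 1/4.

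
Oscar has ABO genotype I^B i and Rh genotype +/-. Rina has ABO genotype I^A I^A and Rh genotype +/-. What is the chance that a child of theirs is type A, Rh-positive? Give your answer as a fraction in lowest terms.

3/8

ABO cross I^B i × I^A I^A → offspring phenotypes: 1/2 A, 1/2 AB.
Rh cross +/- × +/- → 3/4 Rh+, 1/4 Rh-.
Independent loci: P(type A, Rh-positive) = 1/2 × 3/4 = 3/8.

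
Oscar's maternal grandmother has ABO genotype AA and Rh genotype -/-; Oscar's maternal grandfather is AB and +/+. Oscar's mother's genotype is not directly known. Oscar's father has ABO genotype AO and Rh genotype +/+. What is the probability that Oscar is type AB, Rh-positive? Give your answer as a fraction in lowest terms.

1/8

Oscar's mother's ABO genotype from AA × AB: 1/2 AA, 1/2 AB.
Crossing each possibility with the father AO and summing P(type AB): 1/2·0 + 1/2·1/4 = 1/8.
Similarly for Rh via the mother's Rh distribution: P(Rh+) = 1.
Independent loci: 1/8 × 1 = 1/8.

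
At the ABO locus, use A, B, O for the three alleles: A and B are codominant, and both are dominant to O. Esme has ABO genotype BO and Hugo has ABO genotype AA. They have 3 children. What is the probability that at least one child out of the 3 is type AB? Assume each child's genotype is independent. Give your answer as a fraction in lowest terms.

ABO cross BO × AA → 1/2 A, 1/2 AB.
So P(type AB) = 1/2 per child.
P(none) = (1/2)^3 = 1/8; P(at least one) = 1 − 1/8 = 7/8.

7/8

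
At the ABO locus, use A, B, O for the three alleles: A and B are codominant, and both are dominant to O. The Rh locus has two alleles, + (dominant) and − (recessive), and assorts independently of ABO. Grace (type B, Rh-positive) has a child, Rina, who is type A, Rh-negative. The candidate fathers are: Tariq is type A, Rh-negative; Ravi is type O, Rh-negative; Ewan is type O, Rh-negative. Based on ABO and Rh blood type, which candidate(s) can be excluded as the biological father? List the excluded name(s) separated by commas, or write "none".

Ravi, Ewan

A candidate is excluded only if no genotype consistent with his phenotype could produce a type A, Rh-negative child with a type B, Rh-positive mother.
Ravi (type O, Rh-): no genotype consistent with that phenotype can produce a type-A Rh- child with a type-B mother.
Ewan (type O, Rh-): no genotype consistent with that phenotype can produce a type-A Rh- child with a type-B mother.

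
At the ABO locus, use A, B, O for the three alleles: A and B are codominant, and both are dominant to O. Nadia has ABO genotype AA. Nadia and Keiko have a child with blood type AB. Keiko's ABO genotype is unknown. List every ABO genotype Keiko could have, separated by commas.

For each candidate genotype of Keiko, check whether crossing it with AA can produce every observed child phenotype.
  AA → possible child types {A} ✗
  AB → possible child types {A, AB} ✓
  AO → possible child types {A} ✗
  BB → possible child types {AB} ✓
  BO → possible child types {A, AB} ✓
  OO → possible child types {A} ✗

AB, BB, BO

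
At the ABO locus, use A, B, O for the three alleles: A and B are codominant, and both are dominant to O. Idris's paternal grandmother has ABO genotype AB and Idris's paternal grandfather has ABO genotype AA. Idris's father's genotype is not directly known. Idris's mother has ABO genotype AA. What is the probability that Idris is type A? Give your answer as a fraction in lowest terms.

3/4

Idris's father's ABO genotype from AB × AA: 1/2 AA, 1/2 AB.
Crossing each possibility with the mother AA and summing P(type A): 1/2·1 + 1/2·1/2 = 3/4.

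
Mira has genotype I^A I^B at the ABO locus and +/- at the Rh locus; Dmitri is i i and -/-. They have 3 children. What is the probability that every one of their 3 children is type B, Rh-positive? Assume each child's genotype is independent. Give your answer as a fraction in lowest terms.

ABO cross I^A I^B × i i → 1/2 A, 1/2 B.
Rh cross +/- × -/- → 1/2 Rh+, 1/2 Rh-; so P(type B, Rh-positive) = 1/2 × 1/2 = 1/4 per child.
All 3 independent: (1/4)^3 = 1/64.

1/64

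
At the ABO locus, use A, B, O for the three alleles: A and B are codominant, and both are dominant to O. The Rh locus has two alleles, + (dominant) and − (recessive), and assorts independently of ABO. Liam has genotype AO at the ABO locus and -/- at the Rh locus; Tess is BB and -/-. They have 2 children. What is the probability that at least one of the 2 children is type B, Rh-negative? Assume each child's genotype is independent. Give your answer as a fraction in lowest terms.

ABO cross AO × BB → 1/2 B, 1/2 AB.
Rh cross -/- × -/- → 1 Rh-; so P(type B, Rh-negative) = 1/2 × 1 = 1/2 per child.
P(none) = (1/2)^2 = 1/4; P(at least one) = 1 − 1/4 = 3/4.

3/4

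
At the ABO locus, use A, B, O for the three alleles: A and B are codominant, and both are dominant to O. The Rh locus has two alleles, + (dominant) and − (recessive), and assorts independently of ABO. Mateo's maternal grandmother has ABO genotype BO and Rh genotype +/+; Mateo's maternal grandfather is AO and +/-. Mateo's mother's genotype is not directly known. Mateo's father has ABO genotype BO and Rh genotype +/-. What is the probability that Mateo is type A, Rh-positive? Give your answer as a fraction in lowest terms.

Mateo's mother's ABO genotype from BO × AO: 1/4 AB, 1/4 AO, 1/4 BO, 1/4 OO.
Crossing each possibility with the father BO and summing P(type A): 1/4·1/4 + 1/4·1/4 + 1/4·0 + 1/4·0 = 1/8.
Similarly for Rh via the mother's Rh distribution: P(Rh+) = 7/8.
Independent loci: 1/8 × 7/8 = 7/64.

7/64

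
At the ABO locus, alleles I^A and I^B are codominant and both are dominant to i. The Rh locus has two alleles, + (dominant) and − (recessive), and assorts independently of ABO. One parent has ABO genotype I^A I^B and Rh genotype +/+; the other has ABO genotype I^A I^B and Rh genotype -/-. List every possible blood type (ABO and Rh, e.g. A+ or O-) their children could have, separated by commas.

Gametes from I^A I^B × I^A I^B give offspring ABO genotypes I^A I^A, I^A I^B, I^B I^B, i.e. phenotypes A, B, AB.
Rh cross +/+ × -/- → phenotypes Rh+.
Combining independently: A+, B+, AB+.

A+, B+, AB+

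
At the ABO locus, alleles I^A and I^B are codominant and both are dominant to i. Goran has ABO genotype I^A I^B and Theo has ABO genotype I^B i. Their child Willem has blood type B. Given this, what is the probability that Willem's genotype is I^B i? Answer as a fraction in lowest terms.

1/2

Cross I^A I^B × I^B i → 1/4 I^A I^B, 1/4 I^A i, 1/4 I^B I^B, 1/4 I^B i.
Type-B genotypes among offspring: I^B I^B (1/4), I^B i (1/4); total 1/2.
P(I^B i | type B) = (1/4) / (1/2) = 1/2.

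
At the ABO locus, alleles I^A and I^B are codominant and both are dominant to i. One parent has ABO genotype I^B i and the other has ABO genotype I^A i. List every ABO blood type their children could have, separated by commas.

O, A, B, AB

Gametes from I^B i × I^A i give offspring ABO genotypes I^A I^B, I^A i, I^B i, i i, i.e. phenotypes O, A, B, AB.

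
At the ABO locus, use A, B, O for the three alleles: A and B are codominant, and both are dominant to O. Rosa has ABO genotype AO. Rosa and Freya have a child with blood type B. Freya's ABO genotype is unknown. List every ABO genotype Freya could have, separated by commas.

For each candidate genotype of Freya, check whether crossing it with AO can produce every observed child phenotype.
  AA → possible child types {A} ✗
  AB → possible child types {A, B, AB} ✓
  AO → possible child types {O, A} ✗
  BB → possible child types {B, AB} ✓
  BO → possible child types {O, A, B, AB} ✓
  OO → possible child types {O, A} ✗

AB, BB, BO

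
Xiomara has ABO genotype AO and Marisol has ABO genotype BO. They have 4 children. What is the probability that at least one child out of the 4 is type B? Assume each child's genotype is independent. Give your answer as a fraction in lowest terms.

ABO cross AO × BO → 1/4 O, 1/4 A, 1/4 B, 1/4 AB.
So P(type B) = 1/4 per child.
P(none) = (3/4)^4 = 81/256; P(at least one) = 1 − 81/256 = 175/256.

175/256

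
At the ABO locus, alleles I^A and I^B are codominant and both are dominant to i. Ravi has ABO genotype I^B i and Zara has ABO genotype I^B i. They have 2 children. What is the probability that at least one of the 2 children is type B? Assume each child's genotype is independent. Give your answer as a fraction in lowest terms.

15/16

ABO cross I^B i × I^B i → 1/4 O, 3/4 B.
So P(type B) = 3/4 per child.
P(none) = (1/4)^2 = 1/16; P(at least one) = 1 − 1/16 = 15/16.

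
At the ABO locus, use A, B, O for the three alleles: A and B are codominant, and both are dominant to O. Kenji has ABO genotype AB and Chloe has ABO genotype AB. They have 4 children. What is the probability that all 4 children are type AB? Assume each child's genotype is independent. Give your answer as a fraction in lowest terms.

ABO cross AB × AB → 1/4 A, 1/4 B, 1/2 AB.
So P(type AB) = 1/2 per child.
All 4 independent: (1/2)^4 = 1/16.

1/16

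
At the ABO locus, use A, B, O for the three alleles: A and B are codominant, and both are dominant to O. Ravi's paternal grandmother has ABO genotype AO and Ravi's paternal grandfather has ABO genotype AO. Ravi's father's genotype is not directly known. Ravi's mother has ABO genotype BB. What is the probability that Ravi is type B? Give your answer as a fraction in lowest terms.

Ravi's father's ABO genotype from AO × AO: 1/4 AA, 1/2 AO, 1/4 OO.
Crossing each possibility with the mother BB and summing P(type B): 1/4·0 + 1/2·1/2 + 1/4·1 = 1/2.

1/2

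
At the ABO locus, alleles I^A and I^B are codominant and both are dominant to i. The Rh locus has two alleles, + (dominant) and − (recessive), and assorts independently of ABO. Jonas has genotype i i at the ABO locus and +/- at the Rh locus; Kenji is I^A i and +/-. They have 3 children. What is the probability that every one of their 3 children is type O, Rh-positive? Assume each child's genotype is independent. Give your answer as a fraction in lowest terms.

27/512

ABO cross i i × I^A i → 1/2 O, 1/2 A.
Rh cross +/- × +/- → 3/4 Rh+, 1/4 Rh-; so P(type O, Rh-positive) = 1/2 × 3/4 = 3/8 per child.
All 3 independent: (3/8)^3 = 27/512.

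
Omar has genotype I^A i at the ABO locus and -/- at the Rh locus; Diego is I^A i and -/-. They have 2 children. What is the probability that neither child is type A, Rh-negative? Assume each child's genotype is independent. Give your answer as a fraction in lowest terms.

ABO cross I^A i × I^A i → 1/4 O, 3/4 A.
Rh cross -/- × -/- → 1 Rh-; so P(type A, Rh-negative) = 3/4 × 1 = 3/4 per child.
P(not type A, Rh-negative) = 1/4 for one child; (1/4)^2 = 1/16.

1/16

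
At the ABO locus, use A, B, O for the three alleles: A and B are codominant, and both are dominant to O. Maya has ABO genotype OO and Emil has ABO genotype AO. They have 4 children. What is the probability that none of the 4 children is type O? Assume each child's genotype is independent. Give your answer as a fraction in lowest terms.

1/16

ABO cross OO × AO → 1/2 O, 1/2 A.
So P(type O) = 1/2 per child.
P(not type O) = 1/2 for one child; (1/2)^4 = 1/16.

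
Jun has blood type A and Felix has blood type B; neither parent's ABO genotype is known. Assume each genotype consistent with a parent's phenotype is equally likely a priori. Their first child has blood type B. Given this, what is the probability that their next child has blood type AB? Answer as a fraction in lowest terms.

5/12

Possible genotypes: Jun ∈ {I^A I^A, I^A i}; Felix ∈ {I^B I^B, I^B i}.
Weight each parental genotype pair by prior × P(type-B child):
  I^A i × I^B I^B: posterior weight 2/3; P(next child type AB) = 1/2.
  I^A i × I^B i: posterior weight 1/3; P(next child type AB) = 1/4.
Weighted sum = 5/12.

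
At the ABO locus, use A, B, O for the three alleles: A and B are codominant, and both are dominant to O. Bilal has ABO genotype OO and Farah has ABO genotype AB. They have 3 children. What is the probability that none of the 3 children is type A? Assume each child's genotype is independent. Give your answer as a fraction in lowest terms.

ABO cross OO × AB → 1/2 A, 1/2 B.
So P(type A) = 1/2 per child.
P(not type A) = 1/2 for one child; (1/2)^3 = 1/8.

1/8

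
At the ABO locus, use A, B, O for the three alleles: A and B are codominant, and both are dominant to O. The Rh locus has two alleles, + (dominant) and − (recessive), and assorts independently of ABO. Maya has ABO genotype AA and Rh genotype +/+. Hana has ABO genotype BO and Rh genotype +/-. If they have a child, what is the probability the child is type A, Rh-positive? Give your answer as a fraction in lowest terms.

ABO cross AA × BO → offspring phenotypes: 1/2 A, 1/2 AB.
Rh cross +/+ × +/- → 1 Rh+.
Independent loci: P(type A, Rh-positive) = 1/2 × 1 = 1/2.

1/2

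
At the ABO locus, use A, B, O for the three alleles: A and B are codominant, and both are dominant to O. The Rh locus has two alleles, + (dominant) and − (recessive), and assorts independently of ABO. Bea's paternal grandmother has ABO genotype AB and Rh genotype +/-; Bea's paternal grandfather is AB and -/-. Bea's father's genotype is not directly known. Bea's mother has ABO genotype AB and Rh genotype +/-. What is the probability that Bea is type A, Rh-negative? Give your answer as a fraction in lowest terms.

Bea's father's ABO genotype from AB × AB: 1/4 AA, 1/2 AB, 1/4 BB.
Crossing each possibility with the mother AB and summing P(type A): 1/4·1/2 + 1/2·1/4 + 1/4·0 = 1/4.
Similarly for Rh via the father's Rh distribution: P(Rh-) = 3/8.
Independent loci: 1/4 × 3/8 = 3/32.

3/32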